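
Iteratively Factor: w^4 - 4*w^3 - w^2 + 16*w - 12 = (w - 2)*(w^3 - 2*w^2 - 5*w + 6) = (w - 3)*(w - 2)*(w^2 + w - 2) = (w - 3)*(w - 2)*(w - 1)*(w + 2)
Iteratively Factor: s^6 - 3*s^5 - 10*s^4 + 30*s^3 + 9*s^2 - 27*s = (s + 1)*(s^5 - 4*s^4 - 6*s^3 + 36*s^2 - 27*s) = (s - 3)*(s + 1)*(s^4 - s^3 - 9*s^2 + 9*s) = s*(s - 3)*(s + 1)*(s^3 - s^2 - 9*s + 9) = s*(s - 3)^2*(s + 1)*(s^2 + 2*s - 3) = s*(s - 3)^2*(s + 1)*(s + 3)*(s - 1)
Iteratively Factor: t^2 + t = (t)*(t + 1)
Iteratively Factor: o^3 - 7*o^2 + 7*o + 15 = (o - 5)*(o^2 - 2*o - 3) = (o - 5)*(o - 3)*(o + 1)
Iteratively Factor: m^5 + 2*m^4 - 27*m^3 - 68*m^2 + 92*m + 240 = (m + 2)*(m^4 - 27*m^2 - 14*m + 120) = (m - 5)*(m + 2)*(m^3 + 5*m^2 - 2*m - 24) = (m - 5)*(m + 2)*(m + 4)*(m^2 + m - 6) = (m - 5)*(m - 2)*(m + 2)*(m + 4)*(m + 3)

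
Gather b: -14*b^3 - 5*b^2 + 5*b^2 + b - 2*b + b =-14*b^3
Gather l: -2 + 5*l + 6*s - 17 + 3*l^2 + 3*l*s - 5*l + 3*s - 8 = 3*l^2 + 3*l*s + 9*s - 27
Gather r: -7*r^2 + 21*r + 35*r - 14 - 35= -7*r^2 + 56*r - 49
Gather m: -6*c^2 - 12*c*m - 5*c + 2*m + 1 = -6*c^2 - 5*c + m*(2 - 12*c) + 1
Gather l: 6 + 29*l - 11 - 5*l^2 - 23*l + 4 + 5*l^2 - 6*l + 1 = 0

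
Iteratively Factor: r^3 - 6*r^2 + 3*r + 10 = (r + 1)*(r^2 - 7*r + 10) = (r - 5)*(r + 1)*(r - 2)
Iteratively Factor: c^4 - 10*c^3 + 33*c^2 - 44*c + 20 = (c - 1)*(c^3 - 9*c^2 + 24*c - 20) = (c - 2)*(c - 1)*(c^2 - 7*c + 10) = (c - 5)*(c - 2)*(c - 1)*(c - 2)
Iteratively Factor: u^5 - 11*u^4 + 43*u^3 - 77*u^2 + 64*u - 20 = (u - 2)*(u^4 - 9*u^3 + 25*u^2 - 27*u + 10) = (u - 2)*(u - 1)*(u^3 - 8*u^2 + 17*u - 10) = (u - 2)*(u - 1)^2*(u^2 - 7*u + 10) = (u - 2)^2*(u - 1)^2*(u - 5)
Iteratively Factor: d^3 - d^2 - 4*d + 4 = (d - 2)*(d^2 + d - 2) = (d - 2)*(d - 1)*(d + 2)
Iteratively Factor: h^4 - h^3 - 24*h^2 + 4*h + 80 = (h - 2)*(h^3 + h^2 - 22*h - 40) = (h - 2)*(h + 4)*(h^2 - 3*h - 10) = (h - 5)*(h - 2)*(h + 4)*(h + 2)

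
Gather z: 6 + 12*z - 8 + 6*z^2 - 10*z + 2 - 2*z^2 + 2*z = 4*z^2 + 4*z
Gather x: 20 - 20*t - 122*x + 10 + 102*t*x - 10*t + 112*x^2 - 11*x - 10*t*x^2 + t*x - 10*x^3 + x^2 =-30*t - 10*x^3 + x^2*(113 - 10*t) + x*(103*t - 133) + 30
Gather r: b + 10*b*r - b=10*b*r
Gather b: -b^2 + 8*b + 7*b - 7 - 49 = -b^2 + 15*b - 56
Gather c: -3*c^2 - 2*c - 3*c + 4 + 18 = -3*c^2 - 5*c + 22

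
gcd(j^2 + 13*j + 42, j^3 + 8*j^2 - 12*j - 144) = j + 6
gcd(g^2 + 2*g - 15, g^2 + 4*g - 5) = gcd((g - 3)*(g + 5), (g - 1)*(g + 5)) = g + 5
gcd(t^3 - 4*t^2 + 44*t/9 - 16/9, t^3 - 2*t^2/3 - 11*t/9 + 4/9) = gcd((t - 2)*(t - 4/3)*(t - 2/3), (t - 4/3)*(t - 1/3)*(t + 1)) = t - 4/3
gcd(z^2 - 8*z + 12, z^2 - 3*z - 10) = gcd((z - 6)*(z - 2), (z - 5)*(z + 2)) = 1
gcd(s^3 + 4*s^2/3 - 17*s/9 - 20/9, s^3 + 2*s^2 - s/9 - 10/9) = s^2 + 8*s/3 + 5/3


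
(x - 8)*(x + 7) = x^2 - x - 56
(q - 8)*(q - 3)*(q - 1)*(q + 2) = q^4 - 10*q^3 + 11*q^2 + 46*q - 48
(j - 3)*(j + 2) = j^2 - j - 6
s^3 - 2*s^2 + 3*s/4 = s*(s - 3/2)*(s - 1/2)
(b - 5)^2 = b^2 - 10*b + 25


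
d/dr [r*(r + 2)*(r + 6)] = 3*r^2 + 16*r + 12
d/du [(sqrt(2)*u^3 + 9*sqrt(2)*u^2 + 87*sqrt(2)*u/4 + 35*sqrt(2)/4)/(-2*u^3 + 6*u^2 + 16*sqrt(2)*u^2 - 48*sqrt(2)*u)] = sqrt(2)*(-3*u*(4*u^2 + 24*u + 29)*(u^2 - 8*sqrt(2)*u - 3*u + 24*sqrt(2)) + (3*u^2 - 16*sqrt(2)*u - 6*u + 24*sqrt(2))*(4*u^3 + 36*u^2 + 87*u + 35))/(8*u^2*(u^2 - 8*sqrt(2)*u - 3*u + 24*sqrt(2))^2)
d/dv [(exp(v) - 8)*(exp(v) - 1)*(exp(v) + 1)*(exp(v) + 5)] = (4*exp(3*v) - 9*exp(2*v) - 82*exp(v) + 3)*exp(v)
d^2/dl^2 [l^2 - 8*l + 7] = 2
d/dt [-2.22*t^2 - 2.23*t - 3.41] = -4.44*t - 2.23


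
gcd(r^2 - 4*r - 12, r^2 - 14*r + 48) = r - 6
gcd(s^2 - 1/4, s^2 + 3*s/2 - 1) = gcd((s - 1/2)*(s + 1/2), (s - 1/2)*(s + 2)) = s - 1/2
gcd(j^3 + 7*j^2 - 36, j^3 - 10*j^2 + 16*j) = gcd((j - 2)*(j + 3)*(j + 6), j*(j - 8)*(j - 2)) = j - 2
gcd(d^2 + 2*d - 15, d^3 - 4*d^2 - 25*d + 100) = d + 5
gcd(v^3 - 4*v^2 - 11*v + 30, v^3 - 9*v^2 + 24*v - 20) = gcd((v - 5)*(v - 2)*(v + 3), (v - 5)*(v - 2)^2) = v^2 - 7*v + 10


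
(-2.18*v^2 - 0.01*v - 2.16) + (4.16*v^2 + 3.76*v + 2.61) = 1.98*v^2 + 3.75*v + 0.45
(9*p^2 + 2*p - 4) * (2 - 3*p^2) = -27*p^4 - 6*p^3 + 30*p^2 + 4*p - 8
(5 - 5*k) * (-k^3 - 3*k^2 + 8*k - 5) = 5*k^4 + 10*k^3 - 55*k^2 + 65*k - 25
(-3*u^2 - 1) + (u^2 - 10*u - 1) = -2*u^2 - 10*u - 2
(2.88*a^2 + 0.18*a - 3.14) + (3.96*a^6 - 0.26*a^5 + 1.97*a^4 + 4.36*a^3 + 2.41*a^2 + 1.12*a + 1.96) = 3.96*a^6 - 0.26*a^5 + 1.97*a^4 + 4.36*a^3 + 5.29*a^2 + 1.3*a - 1.18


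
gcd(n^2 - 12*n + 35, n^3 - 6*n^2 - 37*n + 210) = n^2 - 12*n + 35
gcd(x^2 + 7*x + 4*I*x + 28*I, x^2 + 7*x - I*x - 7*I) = x + 7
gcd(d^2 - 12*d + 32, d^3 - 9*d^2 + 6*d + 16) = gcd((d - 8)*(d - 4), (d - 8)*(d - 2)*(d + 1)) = d - 8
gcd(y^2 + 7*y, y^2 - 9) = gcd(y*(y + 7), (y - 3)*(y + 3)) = 1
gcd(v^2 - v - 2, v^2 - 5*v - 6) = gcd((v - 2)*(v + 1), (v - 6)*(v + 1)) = v + 1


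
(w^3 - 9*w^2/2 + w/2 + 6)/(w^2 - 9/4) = 2*(w^2 - 3*w - 4)/(2*w + 3)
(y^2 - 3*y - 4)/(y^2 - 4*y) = (y + 1)/y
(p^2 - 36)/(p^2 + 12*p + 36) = (p - 6)/(p + 6)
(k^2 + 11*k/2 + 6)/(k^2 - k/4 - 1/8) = 4*(2*k^2 + 11*k + 12)/(8*k^2 - 2*k - 1)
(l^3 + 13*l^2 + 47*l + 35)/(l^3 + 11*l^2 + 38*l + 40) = (l^2 + 8*l + 7)/(l^2 + 6*l + 8)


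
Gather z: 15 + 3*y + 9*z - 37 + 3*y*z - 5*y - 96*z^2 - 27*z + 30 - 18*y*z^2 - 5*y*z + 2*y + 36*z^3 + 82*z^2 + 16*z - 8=36*z^3 + z^2*(-18*y - 14) + z*(-2*y - 2)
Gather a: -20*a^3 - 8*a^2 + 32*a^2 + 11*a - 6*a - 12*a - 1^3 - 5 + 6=-20*a^3 + 24*a^2 - 7*a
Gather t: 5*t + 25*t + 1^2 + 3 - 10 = 30*t - 6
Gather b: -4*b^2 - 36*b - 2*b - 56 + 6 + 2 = -4*b^2 - 38*b - 48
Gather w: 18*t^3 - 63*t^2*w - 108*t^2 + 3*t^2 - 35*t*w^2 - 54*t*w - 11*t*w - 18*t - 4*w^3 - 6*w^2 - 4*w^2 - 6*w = 18*t^3 - 105*t^2 - 18*t - 4*w^3 + w^2*(-35*t - 10) + w*(-63*t^2 - 65*t - 6)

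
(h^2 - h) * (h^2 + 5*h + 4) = h^4 + 4*h^3 - h^2 - 4*h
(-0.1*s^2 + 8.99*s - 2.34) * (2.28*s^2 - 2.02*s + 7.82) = -0.228*s^4 + 20.6992*s^3 - 24.277*s^2 + 75.0286*s - 18.2988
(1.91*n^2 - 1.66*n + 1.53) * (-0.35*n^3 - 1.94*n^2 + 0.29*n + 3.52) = -0.6685*n^5 - 3.1244*n^4 + 3.2388*n^3 + 3.2736*n^2 - 5.3995*n + 5.3856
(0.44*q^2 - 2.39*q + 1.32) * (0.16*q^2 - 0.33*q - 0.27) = 0.0704*q^4 - 0.5276*q^3 + 0.8811*q^2 + 0.2097*q - 0.3564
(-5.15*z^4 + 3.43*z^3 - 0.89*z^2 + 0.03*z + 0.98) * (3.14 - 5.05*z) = 26.0075*z^5 - 33.4925*z^4 + 15.2647*z^3 - 2.9461*z^2 - 4.8548*z + 3.0772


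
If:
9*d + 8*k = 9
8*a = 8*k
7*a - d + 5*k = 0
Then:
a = 9/116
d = 27/29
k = 9/116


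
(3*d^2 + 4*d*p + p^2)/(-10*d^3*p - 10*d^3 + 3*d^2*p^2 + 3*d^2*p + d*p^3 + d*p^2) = (3*d^2 + 4*d*p + p^2)/(d*(-10*d^2*p - 10*d^2 + 3*d*p^2 + 3*d*p + p^3 + p^2))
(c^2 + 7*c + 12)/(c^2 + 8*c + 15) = (c + 4)/(c + 5)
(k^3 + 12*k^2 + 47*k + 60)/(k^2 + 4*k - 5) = (k^2 + 7*k + 12)/(k - 1)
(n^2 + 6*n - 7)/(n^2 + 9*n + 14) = (n - 1)/(n + 2)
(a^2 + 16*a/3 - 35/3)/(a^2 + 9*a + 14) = (a - 5/3)/(a + 2)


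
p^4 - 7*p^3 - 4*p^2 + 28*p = p*(p - 7)*(p - 2)*(p + 2)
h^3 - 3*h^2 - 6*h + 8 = (h - 4)*(h - 1)*(h + 2)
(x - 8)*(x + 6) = x^2 - 2*x - 48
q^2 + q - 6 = (q - 2)*(q + 3)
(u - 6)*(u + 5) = u^2 - u - 30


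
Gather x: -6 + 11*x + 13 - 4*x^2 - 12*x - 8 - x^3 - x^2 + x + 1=-x^3 - 5*x^2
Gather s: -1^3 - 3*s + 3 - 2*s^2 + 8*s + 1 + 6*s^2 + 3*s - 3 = 4*s^2 + 8*s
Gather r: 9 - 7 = 2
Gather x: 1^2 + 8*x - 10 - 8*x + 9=0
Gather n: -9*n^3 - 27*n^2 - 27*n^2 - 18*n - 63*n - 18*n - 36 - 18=-9*n^3 - 54*n^2 - 99*n - 54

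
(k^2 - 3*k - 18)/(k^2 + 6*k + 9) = (k - 6)/(k + 3)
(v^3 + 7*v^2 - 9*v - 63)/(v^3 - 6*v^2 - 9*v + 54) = (v + 7)/(v - 6)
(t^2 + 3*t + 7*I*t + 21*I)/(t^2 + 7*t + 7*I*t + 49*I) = (t + 3)/(t + 7)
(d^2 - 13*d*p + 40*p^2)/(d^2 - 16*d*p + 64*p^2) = (-d + 5*p)/(-d + 8*p)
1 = 1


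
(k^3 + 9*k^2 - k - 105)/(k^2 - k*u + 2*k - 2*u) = (k^3 + 9*k^2 - k - 105)/(k^2 - k*u + 2*k - 2*u)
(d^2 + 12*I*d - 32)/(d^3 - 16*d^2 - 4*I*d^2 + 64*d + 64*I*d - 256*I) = (d^2 + 12*I*d - 32)/(d^3 - 4*d^2*(4 + I) + 64*d*(1 + I) - 256*I)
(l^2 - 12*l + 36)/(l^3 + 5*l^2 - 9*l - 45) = (l^2 - 12*l + 36)/(l^3 + 5*l^2 - 9*l - 45)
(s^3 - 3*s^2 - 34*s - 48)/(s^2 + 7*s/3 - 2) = 3*(s^2 - 6*s - 16)/(3*s - 2)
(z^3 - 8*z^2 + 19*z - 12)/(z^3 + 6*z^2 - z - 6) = (z^2 - 7*z + 12)/(z^2 + 7*z + 6)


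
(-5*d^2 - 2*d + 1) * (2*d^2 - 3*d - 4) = -10*d^4 + 11*d^3 + 28*d^2 + 5*d - 4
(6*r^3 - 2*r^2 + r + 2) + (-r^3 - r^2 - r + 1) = 5*r^3 - 3*r^2 + 3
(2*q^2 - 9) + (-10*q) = 2*q^2 - 10*q - 9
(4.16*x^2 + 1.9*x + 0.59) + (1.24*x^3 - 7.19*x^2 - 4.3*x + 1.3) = 1.24*x^3 - 3.03*x^2 - 2.4*x + 1.89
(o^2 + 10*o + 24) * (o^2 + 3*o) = o^4 + 13*o^3 + 54*o^2 + 72*o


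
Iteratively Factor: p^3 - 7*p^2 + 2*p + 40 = (p + 2)*(p^2 - 9*p + 20) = (p - 5)*(p + 2)*(p - 4)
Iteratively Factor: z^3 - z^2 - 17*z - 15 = (z + 3)*(z^2 - 4*z - 5) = (z + 1)*(z + 3)*(z - 5)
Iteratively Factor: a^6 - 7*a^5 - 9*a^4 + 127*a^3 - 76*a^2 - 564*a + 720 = (a + 3)*(a^5 - 10*a^4 + 21*a^3 + 64*a^2 - 268*a + 240) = (a + 3)^2*(a^4 - 13*a^3 + 60*a^2 - 116*a + 80) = (a - 5)*(a + 3)^2*(a^3 - 8*a^2 + 20*a - 16) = (a - 5)*(a - 4)*(a + 3)^2*(a^2 - 4*a + 4) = (a - 5)*(a - 4)*(a - 2)*(a + 3)^2*(a - 2)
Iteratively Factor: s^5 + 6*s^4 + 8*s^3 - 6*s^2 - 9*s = (s + 1)*(s^4 + 5*s^3 + 3*s^2 - 9*s) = (s + 1)*(s + 3)*(s^3 + 2*s^2 - 3*s) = (s + 1)*(s + 3)^2*(s^2 - s) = (s - 1)*(s + 1)*(s + 3)^2*(s)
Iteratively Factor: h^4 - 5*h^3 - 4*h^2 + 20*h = (h)*(h^3 - 5*h^2 - 4*h + 20) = h*(h + 2)*(h^2 - 7*h + 10) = h*(h - 5)*(h + 2)*(h - 2)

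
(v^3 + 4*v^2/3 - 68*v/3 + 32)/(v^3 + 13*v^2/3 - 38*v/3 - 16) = (v - 2)/(v + 1)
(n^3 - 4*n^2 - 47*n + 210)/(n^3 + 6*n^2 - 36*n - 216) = (n^2 + 2*n - 35)/(n^2 + 12*n + 36)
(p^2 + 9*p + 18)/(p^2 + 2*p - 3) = (p + 6)/(p - 1)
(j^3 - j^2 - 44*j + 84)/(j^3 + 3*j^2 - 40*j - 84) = (j - 2)/(j + 2)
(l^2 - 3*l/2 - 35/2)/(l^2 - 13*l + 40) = (l + 7/2)/(l - 8)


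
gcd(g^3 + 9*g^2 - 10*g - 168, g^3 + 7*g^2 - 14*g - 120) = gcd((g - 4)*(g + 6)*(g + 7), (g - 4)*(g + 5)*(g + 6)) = g^2 + 2*g - 24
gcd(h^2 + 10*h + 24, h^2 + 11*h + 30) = h + 6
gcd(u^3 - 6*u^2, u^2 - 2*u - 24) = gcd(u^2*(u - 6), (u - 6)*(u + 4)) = u - 6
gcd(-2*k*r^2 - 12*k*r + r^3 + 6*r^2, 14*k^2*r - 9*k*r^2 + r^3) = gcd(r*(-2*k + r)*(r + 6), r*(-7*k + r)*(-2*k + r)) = -2*k*r + r^2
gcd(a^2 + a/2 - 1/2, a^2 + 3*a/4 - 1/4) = a + 1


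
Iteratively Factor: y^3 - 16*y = (y + 4)*(y^2 - 4*y) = (y - 4)*(y + 4)*(y)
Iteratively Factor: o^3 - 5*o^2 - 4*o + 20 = (o - 2)*(o^2 - 3*o - 10) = (o - 2)*(o + 2)*(o - 5)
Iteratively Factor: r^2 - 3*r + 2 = (r - 1)*(r - 2)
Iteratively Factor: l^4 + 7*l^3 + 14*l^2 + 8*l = (l + 4)*(l^3 + 3*l^2 + 2*l) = (l + 2)*(l + 4)*(l^2 + l) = l*(l + 2)*(l + 4)*(l + 1)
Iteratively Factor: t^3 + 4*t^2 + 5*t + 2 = (t + 1)*(t^2 + 3*t + 2) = (t + 1)^2*(t + 2)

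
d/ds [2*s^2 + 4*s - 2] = 4*s + 4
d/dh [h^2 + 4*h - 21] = 2*h + 4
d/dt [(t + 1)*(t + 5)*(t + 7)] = 3*t^2 + 26*t + 47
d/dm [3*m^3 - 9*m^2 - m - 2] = 9*m^2 - 18*m - 1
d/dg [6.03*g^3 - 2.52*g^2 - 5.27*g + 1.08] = 18.09*g^2 - 5.04*g - 5.27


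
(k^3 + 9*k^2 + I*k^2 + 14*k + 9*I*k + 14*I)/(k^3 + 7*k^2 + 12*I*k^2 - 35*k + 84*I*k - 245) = (k^2 + k*(2 + I) + 2*I)/(k^2 + 12*I*k - 35)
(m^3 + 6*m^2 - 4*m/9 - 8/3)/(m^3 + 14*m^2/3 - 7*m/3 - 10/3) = (m^2 + 16*m/3 - 4)/(m^2 + 4*m - 5)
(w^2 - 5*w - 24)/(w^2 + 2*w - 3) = (w - 8)/(w - 1)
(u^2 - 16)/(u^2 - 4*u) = (u + 4)/u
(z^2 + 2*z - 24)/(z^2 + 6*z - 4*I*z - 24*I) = (z - 4)/(z - 4*I)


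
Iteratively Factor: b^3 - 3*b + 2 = (b - 1)*(b^2 + b - 2) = (b - 1)*(b + 2)*(b - 1)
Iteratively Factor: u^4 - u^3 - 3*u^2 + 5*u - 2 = (u - 1)*(u^3 - 3*u + 2) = (u - 1)^2*(u^2 + u - 2) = (u - 1)^2*(u + 2)*(u - 1)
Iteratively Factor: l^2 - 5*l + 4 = (l - 4)*(l - 1)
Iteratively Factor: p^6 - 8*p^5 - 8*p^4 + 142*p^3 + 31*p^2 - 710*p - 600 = (p - 5)*(p^5 - 3*p^4 - 23*p^3 + 27*p^2 + 166*p + 120) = (p - 5)*(p - 4)*(p^4 + p^3 - 19*p^2 - 49*p - 30) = (p - 5)*(p - 4)*(p + 3)*(p^3 - 2*p^2 - 13*p - 10) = (p - 5)*(p - 4)*(p + 2)*(p + 3)*(p^2 - 4*p - 5) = (p - 5)^2*(p - 4)*(p + 2)*(p + 3)*(p + 1)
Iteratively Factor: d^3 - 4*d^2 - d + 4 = (d - 1)*(d^2 - 3*d - 4) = (d - 4)*(d - 1)*(d + 1)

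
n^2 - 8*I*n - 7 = (n - 7*I)*(n - I)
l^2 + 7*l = l*(l + 7)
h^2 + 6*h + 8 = (h + 2)*(h + 4)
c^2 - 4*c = c*(c - 4)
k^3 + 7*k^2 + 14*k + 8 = (k + 1)*(k + 2)*(k + 4)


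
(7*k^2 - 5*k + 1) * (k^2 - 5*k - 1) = 7*k^4 - 40*k^3 + 19*k^2 - 1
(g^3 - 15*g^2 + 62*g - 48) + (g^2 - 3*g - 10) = g^3 - 14*g^2 + 59*g - 58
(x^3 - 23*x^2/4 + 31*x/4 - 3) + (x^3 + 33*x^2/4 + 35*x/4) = 2*x^3 + 5*x^2/2 + 33*x/2 - 3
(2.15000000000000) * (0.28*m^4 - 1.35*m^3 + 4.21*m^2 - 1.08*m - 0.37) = 0.602*m^4 - 2.9025*m^3 + 9.0515*m^2 - 2.322*m - 0.7955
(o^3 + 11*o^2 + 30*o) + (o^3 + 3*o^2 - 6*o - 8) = 2*o^3 + 14*o^2 + 24*o - 8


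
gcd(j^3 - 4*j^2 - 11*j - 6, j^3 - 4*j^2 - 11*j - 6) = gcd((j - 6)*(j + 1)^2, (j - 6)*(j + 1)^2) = j^3 - 4*j^2 - 11*j - 6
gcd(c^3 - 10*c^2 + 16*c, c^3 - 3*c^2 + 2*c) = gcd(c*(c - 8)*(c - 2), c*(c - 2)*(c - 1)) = c^2 - 2*c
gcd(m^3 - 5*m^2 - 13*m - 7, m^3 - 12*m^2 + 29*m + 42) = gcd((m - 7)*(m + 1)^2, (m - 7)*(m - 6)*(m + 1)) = m^2 - 6*m - 7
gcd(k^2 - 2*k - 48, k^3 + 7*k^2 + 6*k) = k + 6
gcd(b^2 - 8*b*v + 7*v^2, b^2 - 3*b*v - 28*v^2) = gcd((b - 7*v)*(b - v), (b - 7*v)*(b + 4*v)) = -b + 7*v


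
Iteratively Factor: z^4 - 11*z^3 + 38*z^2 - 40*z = (z - 5)*(z^3 - 6*z^2 + 8*z) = z*(z - 5)*(z^2 - 6*z + 8) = z*(z - 5)*(z - 4)*(z - 2)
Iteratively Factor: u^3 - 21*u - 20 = (u + 4)*(u^2 - 4*u - 5) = (u + 1)*(u + 4)*(u - 5)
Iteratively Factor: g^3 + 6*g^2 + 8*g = (g + 4)*(g^2 + 2*g) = (g + 2)*(g + 4)*(g)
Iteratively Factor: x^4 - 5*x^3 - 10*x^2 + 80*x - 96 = (x - 2)*(x^3 - 3*x^2 - 16*x + 48) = (x - 2)*(x + 4)*(x^2 - 7*x + 12) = (x - 3)*(x - 2)*(x + 4)*(x - 4)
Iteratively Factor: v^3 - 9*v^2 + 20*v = (v)*(v^2 - 9*v + 20) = v*(v - 4)*(v - 5)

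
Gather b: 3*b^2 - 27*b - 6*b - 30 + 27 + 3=3*b^2 - 33*b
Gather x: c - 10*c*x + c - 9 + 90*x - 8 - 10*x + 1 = 2*c + x*(80 - 10*c) - 16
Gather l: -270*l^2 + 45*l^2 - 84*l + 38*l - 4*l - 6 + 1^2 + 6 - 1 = -225*l^2 - 50*l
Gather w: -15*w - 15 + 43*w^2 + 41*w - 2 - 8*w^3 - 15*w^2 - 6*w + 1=-8*w^3 + 28*w^2 + 20*w - 16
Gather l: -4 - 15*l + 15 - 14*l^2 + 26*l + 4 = -14*l^2 + 11*l + 15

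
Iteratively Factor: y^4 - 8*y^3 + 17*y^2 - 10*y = (y - 2)*(y^3 - 6*y^2 + 5*y) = (y - 5)*(y - 2)*(y^2 - y) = (y - 5)*(y - 2)*(y - 1)*(y)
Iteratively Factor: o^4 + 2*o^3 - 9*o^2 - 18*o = (o + 3)*(o^3 - o^2 - 6*o) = o*(o + 3)*(o^2 - o - 6) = o*(o - 3)*(o + 3)*(o + 2)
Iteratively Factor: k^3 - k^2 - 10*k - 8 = (k + 1)*(k^2 - 2*k - 8) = (k + 1)*(k + 2)*(k - 4)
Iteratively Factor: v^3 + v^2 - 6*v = (v - 2)*(v^2 + 3*v) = (v - 2)*(v + 3)*(v)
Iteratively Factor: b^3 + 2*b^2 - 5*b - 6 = (b - 2)*(b^2 + 4*b + 3) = (b - 2)*(b + 3)*(b + 1)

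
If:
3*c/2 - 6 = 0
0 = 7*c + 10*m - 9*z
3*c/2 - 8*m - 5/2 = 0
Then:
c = 4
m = 7/16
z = 259/72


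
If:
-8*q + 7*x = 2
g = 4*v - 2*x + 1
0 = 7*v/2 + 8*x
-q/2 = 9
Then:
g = 11125/49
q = -18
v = 2272/49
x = -142/7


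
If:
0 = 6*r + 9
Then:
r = -3/2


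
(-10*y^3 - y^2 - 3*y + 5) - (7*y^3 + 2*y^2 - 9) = -17*y^3 - 3*y^2 - 3*y + 14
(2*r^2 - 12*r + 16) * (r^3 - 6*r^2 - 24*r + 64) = 2*r^5 - 24*r^4 + 40*r^3 + 320*r^2 - 1152*r + 1024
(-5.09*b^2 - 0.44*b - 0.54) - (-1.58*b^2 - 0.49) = -3.51*b^2 - 0.44*b - 0.05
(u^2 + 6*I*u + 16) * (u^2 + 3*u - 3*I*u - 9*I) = u^4 + 3*u^3 + 3*I*u^3 + 34*u^2 + 9*I*u^2 + 102*u - 48*I*u - 144*I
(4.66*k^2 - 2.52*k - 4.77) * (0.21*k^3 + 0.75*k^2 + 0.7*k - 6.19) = 0.9786*k^5 + 2.9658*k^4 + 0.3703*k^3 - 34.1869*k^2 + 12.2598*k + 29.5263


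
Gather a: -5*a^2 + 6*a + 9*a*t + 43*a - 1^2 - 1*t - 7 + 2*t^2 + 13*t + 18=-5*a^2 + a*(9*t + 49) + 2*t^2 + 12*t + 10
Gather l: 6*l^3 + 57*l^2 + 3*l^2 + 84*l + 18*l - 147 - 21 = 6*l^3 + 60*l^2 + 102*l - 168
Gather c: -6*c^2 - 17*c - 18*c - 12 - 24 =-6*c^2 - 35*c - 36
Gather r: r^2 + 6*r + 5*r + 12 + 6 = r^2 + 11*r + 18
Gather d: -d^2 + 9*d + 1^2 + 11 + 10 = -d^2 + 9*d + 22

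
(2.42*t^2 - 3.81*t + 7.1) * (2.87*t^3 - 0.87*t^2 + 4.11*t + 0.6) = 6.9454*t^5 - 13.0401*t^4 + 33.6379*t^3 - 20.3841*t^2 + 26.895*t + 4.26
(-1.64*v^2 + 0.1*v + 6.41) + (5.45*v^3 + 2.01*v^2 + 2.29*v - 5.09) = 5.45*v^3 + 0.37*v^2 + 2.39*v + 1.32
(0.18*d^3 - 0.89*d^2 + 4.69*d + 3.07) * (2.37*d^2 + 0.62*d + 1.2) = 0.4266*d^5 - 1.9977*d^4 + 10.7795*d^3 + 9.1157*d^2 + 7.5314*d + 3.684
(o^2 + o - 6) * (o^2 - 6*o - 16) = o^4 - 5*o^3 - 28*o^2 + 20*o + 96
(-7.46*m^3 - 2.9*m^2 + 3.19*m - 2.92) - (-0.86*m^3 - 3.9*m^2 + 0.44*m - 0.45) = -6.6*m^3 + 1.0*m^2 + 2.75*m - 2.47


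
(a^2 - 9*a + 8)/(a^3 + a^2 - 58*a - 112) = (a - 1)/(a^2 + 9*a + 14)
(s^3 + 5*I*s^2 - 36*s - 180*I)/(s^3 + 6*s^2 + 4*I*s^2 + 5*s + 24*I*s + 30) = (s - 6)/(s - I)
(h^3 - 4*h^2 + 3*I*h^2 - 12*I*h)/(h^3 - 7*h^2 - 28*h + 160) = h*(h + 3*I)/(h^2 - 3*h - 40)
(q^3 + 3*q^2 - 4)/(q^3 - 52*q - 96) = (q^2 + q - 2)/(q^2 - 2*q - 48)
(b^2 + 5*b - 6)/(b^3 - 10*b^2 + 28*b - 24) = (b^2 + 5*b - 6)/(b^3 - 10*b^2 + 28*b - 24)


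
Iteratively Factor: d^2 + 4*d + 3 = (d + 1)*(d + 3)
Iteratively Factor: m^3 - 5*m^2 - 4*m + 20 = (m + 2)*(m^2 - 7*m + 10) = (m - 2)*(m + 2)*(m - 5)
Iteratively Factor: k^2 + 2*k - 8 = (k - 2)*(k + 4)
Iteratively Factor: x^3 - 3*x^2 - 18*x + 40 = (x - 5)*(x^2 + 2*x - 8) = (x - 5)*(x - 2)*(x + 4)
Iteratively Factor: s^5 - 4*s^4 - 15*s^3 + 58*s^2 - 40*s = (s - 2)*(s^4 - 2*s^3 - 19*s^2 + 20*s) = (s - 2)*(s - 1)*(s^3 - s^2 - 20*s) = (s - 2)*(s - 1)*(s + 4)*(s^2 - 5*s) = (s - 5)*(s - 2)*(s - 1)*(s + 4)*(s)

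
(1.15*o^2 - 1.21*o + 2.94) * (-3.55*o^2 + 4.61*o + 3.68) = -4.0825*o^4 + 9.597*o^3 - 11.7831*o^2 + 9.1006*o + 10.8192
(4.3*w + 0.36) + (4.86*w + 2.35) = 9.16*w + 2.71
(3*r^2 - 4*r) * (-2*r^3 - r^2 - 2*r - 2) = -6*r^5 + 5*r^4 - 2*r^3 + 2*r^2 + 8*r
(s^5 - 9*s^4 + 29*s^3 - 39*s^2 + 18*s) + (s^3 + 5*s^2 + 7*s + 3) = s^5 - 9*s^4 + 30*s^3 - 34*s^2 + 25*s + 3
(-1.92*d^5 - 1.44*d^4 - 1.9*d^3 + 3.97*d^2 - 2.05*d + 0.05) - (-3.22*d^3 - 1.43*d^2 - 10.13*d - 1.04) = -1.92*d^5 - 1.44*d^4 + 1.32*d^3 + 5.4*d^2 + 8.08*d + 1.09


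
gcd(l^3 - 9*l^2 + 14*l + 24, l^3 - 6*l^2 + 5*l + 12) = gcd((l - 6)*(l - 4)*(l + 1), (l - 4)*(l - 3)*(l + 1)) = l^2 - 3*l - 4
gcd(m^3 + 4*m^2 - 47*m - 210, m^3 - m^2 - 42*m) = m^2 - m - 42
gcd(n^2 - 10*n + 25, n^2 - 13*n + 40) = n - 5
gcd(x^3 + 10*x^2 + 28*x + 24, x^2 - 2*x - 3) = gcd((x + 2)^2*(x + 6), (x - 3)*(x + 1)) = 1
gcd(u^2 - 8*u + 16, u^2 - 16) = u - 4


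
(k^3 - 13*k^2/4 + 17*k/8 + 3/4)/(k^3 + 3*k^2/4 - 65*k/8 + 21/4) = (8*k^2 - 10*k - 3)/(8*k^2 + 22*k - 21)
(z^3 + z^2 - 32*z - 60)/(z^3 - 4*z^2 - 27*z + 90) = (z + 2)/(z - 3)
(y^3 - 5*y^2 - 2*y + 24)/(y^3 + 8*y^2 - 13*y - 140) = (y^2 - y - 6)/(y^2 + 12*y + 35)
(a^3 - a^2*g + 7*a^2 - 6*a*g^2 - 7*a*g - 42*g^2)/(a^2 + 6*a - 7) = (a^2 - a*g - 6*g^2)/(a - 1)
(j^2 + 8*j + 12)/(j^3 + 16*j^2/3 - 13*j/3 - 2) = 3*(j + 2)/(3*j^2 - 2*j - 1)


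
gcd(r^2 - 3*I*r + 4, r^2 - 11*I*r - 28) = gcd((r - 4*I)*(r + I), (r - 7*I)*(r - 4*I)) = r - 4*I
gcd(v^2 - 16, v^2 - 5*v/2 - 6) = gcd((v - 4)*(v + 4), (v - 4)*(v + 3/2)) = v - 4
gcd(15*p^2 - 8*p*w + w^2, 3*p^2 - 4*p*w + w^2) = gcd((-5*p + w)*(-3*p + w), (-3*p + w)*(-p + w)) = 3*p - w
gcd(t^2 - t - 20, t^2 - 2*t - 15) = t - 5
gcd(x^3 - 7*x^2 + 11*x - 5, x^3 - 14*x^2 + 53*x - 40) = x^2 - 6*x + 5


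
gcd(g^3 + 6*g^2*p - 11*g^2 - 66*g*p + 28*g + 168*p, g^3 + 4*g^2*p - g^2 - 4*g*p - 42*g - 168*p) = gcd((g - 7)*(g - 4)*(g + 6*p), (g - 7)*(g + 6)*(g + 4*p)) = g - 7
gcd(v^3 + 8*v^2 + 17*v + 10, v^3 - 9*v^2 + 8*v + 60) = v + 2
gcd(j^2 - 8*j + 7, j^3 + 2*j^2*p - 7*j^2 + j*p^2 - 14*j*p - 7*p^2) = j - 7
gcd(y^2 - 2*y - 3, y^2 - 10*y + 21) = y - 3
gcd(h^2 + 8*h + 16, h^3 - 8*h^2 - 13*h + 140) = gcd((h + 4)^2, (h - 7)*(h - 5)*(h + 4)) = h + 4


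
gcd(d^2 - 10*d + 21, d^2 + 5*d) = 1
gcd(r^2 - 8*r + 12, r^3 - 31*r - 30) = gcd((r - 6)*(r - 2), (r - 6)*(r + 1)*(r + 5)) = r - 6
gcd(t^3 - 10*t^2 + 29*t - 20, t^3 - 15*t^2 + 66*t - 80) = t - 5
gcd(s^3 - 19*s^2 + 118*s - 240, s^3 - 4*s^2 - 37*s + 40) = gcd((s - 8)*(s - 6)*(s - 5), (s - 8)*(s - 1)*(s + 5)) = s - 8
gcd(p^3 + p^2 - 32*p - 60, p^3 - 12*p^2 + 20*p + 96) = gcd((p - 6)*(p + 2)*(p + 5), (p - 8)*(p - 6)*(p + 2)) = p^2 - 4*p - 12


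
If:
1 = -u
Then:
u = -1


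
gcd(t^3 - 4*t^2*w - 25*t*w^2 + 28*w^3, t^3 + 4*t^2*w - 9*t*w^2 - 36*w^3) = t + 4*w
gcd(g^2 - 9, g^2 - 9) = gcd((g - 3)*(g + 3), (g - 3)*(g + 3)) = g^2 - 9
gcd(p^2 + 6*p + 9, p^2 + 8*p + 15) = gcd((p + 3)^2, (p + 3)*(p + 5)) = p + 3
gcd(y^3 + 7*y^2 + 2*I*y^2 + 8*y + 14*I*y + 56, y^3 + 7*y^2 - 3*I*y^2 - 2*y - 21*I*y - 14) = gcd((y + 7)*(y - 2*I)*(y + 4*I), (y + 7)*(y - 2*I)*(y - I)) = y^2 + y*(7 - 2*I) - 14*I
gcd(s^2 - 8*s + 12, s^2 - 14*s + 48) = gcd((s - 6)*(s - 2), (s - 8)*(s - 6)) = s - 6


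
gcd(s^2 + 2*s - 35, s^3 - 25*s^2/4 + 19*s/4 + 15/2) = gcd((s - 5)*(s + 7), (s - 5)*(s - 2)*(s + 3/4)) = s - 5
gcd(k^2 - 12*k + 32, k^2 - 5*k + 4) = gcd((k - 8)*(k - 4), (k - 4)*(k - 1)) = k - 4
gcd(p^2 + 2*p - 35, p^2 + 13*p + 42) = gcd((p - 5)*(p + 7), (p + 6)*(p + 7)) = p + 7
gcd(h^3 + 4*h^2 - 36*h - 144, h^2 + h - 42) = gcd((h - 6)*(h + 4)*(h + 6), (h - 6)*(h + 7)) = h - 6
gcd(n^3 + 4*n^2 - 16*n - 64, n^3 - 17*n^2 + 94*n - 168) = n - 4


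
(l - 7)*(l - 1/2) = l^2 - 15*l/2 + 7/2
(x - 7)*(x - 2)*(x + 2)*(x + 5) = x^4 - 2*x^3 - 39*x^2 + 8*x + 140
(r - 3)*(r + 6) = r^2 + 3*r - 18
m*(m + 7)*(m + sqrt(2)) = m^3 + sqrt(2)*m^2 + 7*m^2 + 7*sqrt(2)*m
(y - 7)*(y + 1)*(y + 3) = y^3 - 3*y^2 - 25*y - 21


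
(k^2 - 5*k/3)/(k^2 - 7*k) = (k - 5/3)/(k - 7)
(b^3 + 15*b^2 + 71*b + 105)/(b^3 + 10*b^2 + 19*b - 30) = (b^2 + 10*b + 21)/(b^2 + 5*b - 6)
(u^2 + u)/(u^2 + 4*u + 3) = u/(u + 3)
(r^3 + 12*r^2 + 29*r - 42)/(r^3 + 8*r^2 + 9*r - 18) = (r + 7)/(r + 3)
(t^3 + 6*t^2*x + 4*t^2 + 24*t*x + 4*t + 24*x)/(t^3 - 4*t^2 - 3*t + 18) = (t^2 + 6*t*x + 2*t + 12*x)/(t^2 - 6*t + 9)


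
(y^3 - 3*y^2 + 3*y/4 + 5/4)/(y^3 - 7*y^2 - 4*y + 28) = (4*y^3 - 12*y^2 + 3*y + 5)/(4*(y^3 - 7*y^2 - 4*y + 28))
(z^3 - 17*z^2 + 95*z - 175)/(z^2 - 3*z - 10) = (z^2 - 12*z + 35)/(z + 2)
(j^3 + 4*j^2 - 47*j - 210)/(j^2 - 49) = (j^2 + 11*j + 30)/(j + 7)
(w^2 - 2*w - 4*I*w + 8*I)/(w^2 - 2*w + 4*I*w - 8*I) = (w - 4*I)/(w + 4*I)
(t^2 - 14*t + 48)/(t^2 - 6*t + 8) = (t^2 - 14*t + 48)/(t^2 - 6*t + 8)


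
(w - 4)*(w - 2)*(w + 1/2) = w^3 - 11*w^2/2 + 5*w + 4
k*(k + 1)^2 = k^3 + 2*k^2 + k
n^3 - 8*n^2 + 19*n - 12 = (n - 4)*(n - 3)*(n - 1)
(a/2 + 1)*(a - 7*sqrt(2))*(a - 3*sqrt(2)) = a^3/2 - 5*sqrt(2)*a^2 + a^2 - 10*sqrt(2)*a + 21*a + 42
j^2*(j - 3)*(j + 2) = j^4 - j^3 - 6*j^2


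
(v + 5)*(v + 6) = v^2 + 11*v + 30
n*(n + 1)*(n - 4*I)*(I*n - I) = I*n^4 + 4*n^3 - I*n^2 - 4*n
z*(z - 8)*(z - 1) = z^3 - 9*z^2 + 8*z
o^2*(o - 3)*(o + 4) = o^4 + o^3 - 12*o^2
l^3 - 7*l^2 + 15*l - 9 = (l - 3)^2*(l - 1)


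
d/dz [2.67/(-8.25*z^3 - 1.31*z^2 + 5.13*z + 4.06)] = (66.0825*z^2 + 6.9954*z - 13.6971)/(8.25*z^3 + 1.31*z^2 - 5.13*z - 4.06)^2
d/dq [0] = 0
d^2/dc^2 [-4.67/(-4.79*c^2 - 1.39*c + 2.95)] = (-214.297894*c^2 - 62.186654*c + 4.67*(9.58*c + 1.39)*(19.16*c + 2.78) + 131.97887)/(4.79*c^2 + 1.39*c - 2.95)^3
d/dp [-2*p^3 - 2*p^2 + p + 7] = -6*p^2 - 4*p + 1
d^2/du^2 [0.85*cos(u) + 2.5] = -0.85*cos(u)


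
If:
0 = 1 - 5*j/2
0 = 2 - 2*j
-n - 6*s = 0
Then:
No Solution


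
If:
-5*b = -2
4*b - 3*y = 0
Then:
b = 2/5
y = 8/15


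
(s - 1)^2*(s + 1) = s^3 - s^2 - s + 1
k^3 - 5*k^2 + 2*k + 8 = (k - 4)*(k - 2)*(k + 1)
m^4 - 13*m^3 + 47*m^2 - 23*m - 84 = (m - 7)*(m - 4)*(m - 3)*(m + 1)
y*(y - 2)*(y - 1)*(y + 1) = y^4 - 2*y^3 - y^2 + 2*y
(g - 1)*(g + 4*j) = g^2 + 4*g*j - g - 4*j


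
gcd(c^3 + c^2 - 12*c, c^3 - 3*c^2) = c^2 - 3*c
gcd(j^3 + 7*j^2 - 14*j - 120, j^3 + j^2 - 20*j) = j^2 + j - 20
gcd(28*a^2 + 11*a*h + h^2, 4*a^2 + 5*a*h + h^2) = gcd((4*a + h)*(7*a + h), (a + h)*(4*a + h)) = 4*a + h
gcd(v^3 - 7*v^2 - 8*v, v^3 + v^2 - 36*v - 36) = v + 1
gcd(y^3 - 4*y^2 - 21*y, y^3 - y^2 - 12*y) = y^2 + 3*y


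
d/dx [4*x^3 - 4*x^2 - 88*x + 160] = 12*x^2 - 8*x - 88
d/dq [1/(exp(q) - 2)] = -exp(q)/(exp(q) - 2)^2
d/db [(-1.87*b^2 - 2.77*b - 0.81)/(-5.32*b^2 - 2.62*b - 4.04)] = (-9.837*b^2 + 6.4912*b + 9.0686)/(28.3024*b^4 + 27.8768*b^3 + 49.85*b^2 + 21.1696*b + 16.3216)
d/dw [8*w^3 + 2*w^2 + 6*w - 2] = 24*w^2 + 4*w + 6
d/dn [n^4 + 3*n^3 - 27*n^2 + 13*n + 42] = 4*n^3 + 9*n^2 - 54*n + 13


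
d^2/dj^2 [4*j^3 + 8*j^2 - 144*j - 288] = 24*j + 16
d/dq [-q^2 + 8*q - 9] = 8 - 2*q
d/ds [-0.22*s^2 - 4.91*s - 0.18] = -0.44*s - 4.91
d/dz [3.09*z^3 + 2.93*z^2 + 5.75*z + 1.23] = 9.27*z^2 + 5.86*z + 5.75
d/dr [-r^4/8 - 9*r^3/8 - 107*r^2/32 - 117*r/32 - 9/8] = -r^3/2 - 27*r^2/8 - 107*r/16 - 117/32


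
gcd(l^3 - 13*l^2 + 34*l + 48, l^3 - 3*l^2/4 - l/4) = 1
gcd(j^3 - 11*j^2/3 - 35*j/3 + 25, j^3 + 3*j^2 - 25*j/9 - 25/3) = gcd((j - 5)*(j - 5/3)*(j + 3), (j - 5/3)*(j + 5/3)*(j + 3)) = j^2 + 4*j/3 - 5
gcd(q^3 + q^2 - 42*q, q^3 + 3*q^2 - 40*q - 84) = q^2 + q - 42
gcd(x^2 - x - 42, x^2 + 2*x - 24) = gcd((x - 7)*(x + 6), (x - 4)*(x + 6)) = x + 6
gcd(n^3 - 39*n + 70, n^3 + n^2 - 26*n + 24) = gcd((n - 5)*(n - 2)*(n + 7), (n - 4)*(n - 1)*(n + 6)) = 1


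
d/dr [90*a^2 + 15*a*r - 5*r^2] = 15*a - 10*r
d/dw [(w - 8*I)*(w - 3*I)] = 2*w - 11*I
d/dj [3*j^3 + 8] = 9*j^2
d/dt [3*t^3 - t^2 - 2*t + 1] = 9*t^2 - 2*t - 2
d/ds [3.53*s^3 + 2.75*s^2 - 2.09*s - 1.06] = 10.59*s^2 + 5.5*s - 2.09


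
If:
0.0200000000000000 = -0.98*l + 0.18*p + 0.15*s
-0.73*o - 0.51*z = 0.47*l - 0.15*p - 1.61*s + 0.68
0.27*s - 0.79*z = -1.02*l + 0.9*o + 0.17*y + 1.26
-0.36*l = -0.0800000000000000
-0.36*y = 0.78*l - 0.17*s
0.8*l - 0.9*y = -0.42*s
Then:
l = 0.22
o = 1117.94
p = -100.53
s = 122.22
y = 57.23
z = -1245.45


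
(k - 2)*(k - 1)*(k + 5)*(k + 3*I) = k^4 + 2*k^3 + 3*I*k^3 - 13*k^2 + 6*I*k^2 + 10*k - 39*I*k + 30*I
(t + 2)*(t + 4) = t^2 + 6*t + 8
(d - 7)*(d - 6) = d^2 - 13*d + 42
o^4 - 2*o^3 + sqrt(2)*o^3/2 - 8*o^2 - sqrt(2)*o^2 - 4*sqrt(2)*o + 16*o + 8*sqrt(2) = (o - 2)*(o - 2*sqrt(2))*(o + sqrt(2)/2)*(o + 2*sqrt(2))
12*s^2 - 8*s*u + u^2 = (-6*s + u)*(-2*s + u)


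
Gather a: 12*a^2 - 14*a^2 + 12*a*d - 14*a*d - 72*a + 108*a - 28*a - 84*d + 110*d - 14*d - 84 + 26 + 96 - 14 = -2*a^2 + a*(8 - 2*d) + 12*d + 24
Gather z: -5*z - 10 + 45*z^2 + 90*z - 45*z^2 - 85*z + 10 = 0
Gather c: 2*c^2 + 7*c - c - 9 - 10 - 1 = 2*c^2 + 6*c - 20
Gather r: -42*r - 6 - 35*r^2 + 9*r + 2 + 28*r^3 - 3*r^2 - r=28*r^3 - 38*r^2 - 34*r - 4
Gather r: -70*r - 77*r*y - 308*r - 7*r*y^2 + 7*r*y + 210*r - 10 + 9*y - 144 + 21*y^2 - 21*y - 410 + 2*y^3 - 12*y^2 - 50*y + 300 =r*(-7*y^2 - 70*y - 168) + 2*y^3 + 9*y^2 - 62*y - 264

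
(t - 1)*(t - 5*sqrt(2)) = t^2 - 5*sqrt(2)*t - t + 5*sqrt(2)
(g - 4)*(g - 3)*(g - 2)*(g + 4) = g^4 - 5*g^3 - 10*g^2 + 80*g - 96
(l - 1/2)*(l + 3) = l^2 + 5*l/2 - 3/2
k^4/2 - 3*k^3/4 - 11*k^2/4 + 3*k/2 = k*(k/2 + 1)*(k - 3)*(k - 1/2)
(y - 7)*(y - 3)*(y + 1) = y^3 - 9*y^2 + 11*y + 21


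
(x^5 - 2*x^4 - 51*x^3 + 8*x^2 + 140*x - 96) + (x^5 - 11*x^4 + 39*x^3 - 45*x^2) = 2*x^5 - 13*x^4 - 12*x^3 - 37*x^2 + 140*x - 96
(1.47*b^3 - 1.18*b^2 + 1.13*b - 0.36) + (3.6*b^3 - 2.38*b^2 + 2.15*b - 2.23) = 5.07*b^3 - 3.56*b^2 + 3.28*b - 2.59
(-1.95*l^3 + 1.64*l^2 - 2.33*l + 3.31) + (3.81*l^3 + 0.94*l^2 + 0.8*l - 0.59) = 1.86*l^3 + 2.58*l^2 - 1.53*l + 2.72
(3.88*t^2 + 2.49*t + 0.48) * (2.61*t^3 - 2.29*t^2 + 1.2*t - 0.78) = 10.1268*t^5 - 2.3863*t^4 + 0.206699999999999*t^3 - 1.1376*t^2 - 1.3662*t - 0.3744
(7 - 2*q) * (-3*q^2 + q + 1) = 6*q^3 - 23*q^2 + 5*q + 7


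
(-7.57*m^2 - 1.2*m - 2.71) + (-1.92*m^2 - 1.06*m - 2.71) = -9.49*m^2 - 2.26*m - 5.42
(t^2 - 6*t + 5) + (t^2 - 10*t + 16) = 2*t^2 - 16*t + 21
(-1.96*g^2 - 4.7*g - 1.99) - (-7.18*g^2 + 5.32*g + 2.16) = 5.22*g^2 - 10.02*g - 4.15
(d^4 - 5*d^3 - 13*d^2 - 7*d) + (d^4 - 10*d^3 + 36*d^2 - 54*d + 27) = 2*d^4 - 15*d^3 + 23*d^2 - 61*d + 27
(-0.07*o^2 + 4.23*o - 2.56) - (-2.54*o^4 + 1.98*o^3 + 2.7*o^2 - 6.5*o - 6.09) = 2.54*o^4 - 1.98*o^3 - 2.77*o^2 + 10.73*o + 3.53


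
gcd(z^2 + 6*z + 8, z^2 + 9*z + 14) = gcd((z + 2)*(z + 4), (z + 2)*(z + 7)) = z + 2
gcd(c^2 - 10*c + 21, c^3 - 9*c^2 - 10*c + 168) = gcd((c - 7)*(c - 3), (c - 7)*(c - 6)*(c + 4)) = c - 7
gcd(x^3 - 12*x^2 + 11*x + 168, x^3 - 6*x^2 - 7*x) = x - 7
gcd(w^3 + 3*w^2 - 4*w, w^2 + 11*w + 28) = w + 4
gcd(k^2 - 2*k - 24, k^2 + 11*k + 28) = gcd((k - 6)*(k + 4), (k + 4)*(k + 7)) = k + 4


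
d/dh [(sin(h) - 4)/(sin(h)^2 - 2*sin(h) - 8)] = -cos(h)/(sin(h) + 2)^2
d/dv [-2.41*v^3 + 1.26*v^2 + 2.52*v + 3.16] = -7.23*v^2 + 2.52*v + 2.52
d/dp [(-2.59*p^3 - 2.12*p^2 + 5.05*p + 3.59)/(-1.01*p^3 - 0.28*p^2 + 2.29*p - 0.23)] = (-8.88178419700125e-16*p^5 - 1.416*p^4 - 1.6612*p^3 + 9.224*p^2 + 2.9856*p - 9.3826)/(1.0201*p^6 + 0.5656*p^5 - 4.5474*p^4 - 0.8178*p^3 + 5.3729*p^2 - 1.0534*p + 0.0529)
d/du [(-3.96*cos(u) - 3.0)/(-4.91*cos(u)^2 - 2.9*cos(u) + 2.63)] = (19.4436*cos(u)^2 + 29.46*cos(u) + 19.1148)*sin(u)/(24.1081*cos(u)^4 + 28.478*cos(u)^3 - 17.4166*cos(u)^2 - 15.254*cos(u) + 6.9169)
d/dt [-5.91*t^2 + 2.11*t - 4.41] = 2.11 - 11.82*t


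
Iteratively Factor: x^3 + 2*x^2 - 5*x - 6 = (x + 3)*(x^2 - x - 2) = (x - 2)*(x + 3)*(x + 1)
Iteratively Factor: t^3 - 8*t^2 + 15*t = (t)*(t^2 - 8*t + 15) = t*(t - 5)*(t - 3)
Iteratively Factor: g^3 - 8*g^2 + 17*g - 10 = (g - 5)*(g^2 - 3*g + 2) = (g - 5)*(g - 2)*(g - 1)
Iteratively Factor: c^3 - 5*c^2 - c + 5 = (c - 1)*(c^2 - 4*c - 5) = (c - 1)*(c + 1)*(c - 5)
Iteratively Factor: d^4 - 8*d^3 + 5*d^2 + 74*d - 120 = (d - 2)*(d^3 - 6*d^2 - 7*d + 60) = (d - 5)*(d - 2)*(d^2 - d - 12) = (d - 5)*(d - 2)*(d + 3)*(d - 4)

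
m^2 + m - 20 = (m - 4)*(m + 5)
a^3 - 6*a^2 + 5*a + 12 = (a - 4)*(a - 3)*(a + 1)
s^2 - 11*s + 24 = (s - 8)*(s - 3)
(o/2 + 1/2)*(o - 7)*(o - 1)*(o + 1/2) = o^4/2 - 13*o^3/4 - 9*o^2/4 + 13*o/4 + 7/4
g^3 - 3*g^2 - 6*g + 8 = (g - 4)*(g - 1)*(g + 2)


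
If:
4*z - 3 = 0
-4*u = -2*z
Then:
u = 3/8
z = 3/4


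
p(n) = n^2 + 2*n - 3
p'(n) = 2*n + 2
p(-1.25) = -3.94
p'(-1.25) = -0.50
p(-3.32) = 1.38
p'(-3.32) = -4.64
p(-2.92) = -0.31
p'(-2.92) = -3.84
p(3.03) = 12.24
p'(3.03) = 8.06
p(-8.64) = 54.37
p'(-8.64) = -15.28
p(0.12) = -2.75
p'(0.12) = 2.24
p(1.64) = 2.97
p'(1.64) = 5.28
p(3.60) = 17.16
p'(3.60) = 9.20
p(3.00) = 12.00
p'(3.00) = 8.00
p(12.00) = 165.00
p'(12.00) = 26.00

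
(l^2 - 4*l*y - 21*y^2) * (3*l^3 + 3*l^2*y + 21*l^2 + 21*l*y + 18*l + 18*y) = 3*l^5 - 9*l^4*y + 21*l^4 - 75*l^3*y^2 - 63*l^3*y + 18*l^3 - 63*l^2*y^3 - 525*l^2*y^2 - 54*l^2*y - 441*l*y^3 - 450*l*y^2 - 378*y^3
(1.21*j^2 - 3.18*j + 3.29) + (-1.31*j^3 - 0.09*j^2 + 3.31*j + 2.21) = -1.31*j^3 + 1.12*j^2 + 0.13*j + 5.5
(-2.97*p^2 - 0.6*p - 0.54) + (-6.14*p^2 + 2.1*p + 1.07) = -9.11*p^2 + 1.5*p + 0.53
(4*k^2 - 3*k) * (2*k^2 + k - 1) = 8*k^4 - 2*k^3 - 7*k^2 + 3*k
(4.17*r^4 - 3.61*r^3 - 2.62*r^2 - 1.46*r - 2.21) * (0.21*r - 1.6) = 0.8757*r^5 - 7.4301*r^4 + 5.2258*r^3 + 3.8854*r^2 + 1.8719*r + 3.536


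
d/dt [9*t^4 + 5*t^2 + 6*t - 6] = 36*t^3 + 10*t + 6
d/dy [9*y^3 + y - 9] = 27*y^2 + 1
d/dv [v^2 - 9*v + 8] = 2*v - 9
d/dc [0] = 0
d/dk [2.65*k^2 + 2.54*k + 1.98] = 5.3*k + 2.54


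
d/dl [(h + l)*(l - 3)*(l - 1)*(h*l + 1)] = h*(h + l)*(l - 3)*(l - 1) + (h + l)*(l - 3)*(h*l + 1) + (h + l)*(l - 1)*(h*l + 1) + (l - 3)*(l - 1)*(h*l + 1)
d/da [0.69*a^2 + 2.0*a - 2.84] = 1.38*a + 2.0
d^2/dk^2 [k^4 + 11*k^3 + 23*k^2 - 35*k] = 12*k^2 + 66*k + 46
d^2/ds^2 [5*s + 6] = 0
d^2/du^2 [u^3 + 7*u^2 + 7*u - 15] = 6*u + 14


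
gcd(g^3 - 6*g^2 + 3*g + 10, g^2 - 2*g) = g - 2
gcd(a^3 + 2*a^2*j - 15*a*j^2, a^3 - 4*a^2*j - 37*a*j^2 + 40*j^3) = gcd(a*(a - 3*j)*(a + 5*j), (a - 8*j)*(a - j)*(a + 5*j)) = a + 5*j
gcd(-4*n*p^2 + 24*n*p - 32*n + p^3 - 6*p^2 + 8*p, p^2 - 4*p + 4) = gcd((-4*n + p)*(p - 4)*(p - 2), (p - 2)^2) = p - 2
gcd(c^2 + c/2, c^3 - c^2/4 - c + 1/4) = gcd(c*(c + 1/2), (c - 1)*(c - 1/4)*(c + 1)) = 1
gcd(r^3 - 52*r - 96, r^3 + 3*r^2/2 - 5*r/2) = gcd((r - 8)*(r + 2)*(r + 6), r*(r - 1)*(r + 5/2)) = 1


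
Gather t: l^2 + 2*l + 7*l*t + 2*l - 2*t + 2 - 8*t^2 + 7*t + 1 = l^2 + 4*l - 8*t^2 + t*(7*l + 5) + 3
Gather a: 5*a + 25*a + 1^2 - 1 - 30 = 30*a - 30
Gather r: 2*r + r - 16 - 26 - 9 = 3*r - 51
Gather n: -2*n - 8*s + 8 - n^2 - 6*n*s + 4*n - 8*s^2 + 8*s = -n^2 + n*(2 - 6*s) - 8*s^2 + 8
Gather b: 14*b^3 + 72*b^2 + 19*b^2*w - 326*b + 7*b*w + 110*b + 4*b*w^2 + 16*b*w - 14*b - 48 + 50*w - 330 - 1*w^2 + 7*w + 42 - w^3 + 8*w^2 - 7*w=14*b^3 + b^2*(19*w + 72) + b*(4*w^2 + 23*w - 230) - w^3 + 7*w^2 + 50*w - 336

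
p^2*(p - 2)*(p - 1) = p^4 - 3*p^3 + 2*p^2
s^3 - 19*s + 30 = (s - 3)*(s - 2)*(s + 5)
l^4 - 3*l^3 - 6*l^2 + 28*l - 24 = (l - 2)^3*(l + 3)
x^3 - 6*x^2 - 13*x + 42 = (x - 7)*(x - 2)*(x + 3)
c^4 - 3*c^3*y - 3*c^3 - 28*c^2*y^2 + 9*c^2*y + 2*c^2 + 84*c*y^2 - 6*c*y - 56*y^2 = (c - 2)*(c - 1)*(c - 7*y)*(c + 4*y)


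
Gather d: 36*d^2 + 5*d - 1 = 36*d^2 + 5*d - 1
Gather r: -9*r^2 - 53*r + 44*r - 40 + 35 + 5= -9*r^2 - 9*r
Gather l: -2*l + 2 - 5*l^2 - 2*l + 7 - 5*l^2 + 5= -10*l^2 - 4*l + 14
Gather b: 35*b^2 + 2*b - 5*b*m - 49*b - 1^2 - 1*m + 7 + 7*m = 35*b^2 + b*(-5*m - 47) + 6*m + 6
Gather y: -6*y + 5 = 5 - 6*y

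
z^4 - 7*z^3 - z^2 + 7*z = z*(z - 7)*(z - 1)*(z + 1)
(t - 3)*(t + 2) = t^2 - t - 6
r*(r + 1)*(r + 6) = r^3 + 7*r^2 + 6*r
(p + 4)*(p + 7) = p^2 + 11*p + 28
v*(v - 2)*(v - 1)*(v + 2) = v^4 - v^3 - 4*v^2 + 4*v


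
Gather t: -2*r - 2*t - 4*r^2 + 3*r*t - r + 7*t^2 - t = -4*r^2 - 3*r + 7*t^2 + t*(3*r - 3)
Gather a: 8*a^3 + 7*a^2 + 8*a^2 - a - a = 8*a^3 + 15*a^2 - 2*a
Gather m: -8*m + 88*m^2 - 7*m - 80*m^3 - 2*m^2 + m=-80*m^3 + 86*m^2 - 14*m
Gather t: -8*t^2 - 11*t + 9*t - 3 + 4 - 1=-8*t^2 - 2*t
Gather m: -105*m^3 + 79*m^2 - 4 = -105*m^3 + 79*m^2 - 4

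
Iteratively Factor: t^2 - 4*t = (t)*(t - 4)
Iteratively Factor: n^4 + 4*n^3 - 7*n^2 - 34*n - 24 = (n + 4)*(n^3 - 7*n - 6) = (n + 2)*(n + 4)*(n^2 - 2*n - 3) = (n + 1)*(n + 2)*(n + 4)*(n - 3)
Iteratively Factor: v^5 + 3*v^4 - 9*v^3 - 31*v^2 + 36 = (v - 1)*(v^4 + 4*v^3 - 5*v^2 - 36*v - 36) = (v - 3)*(v - 1)*(v^3 + 7*v^2 + 16*v + 12) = (v - 3)*(v - 1)*(v + 2)*(v^2 + 5*v + 6) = (v - 3)*(v - 1)*(v + 2)^2*(v + 3)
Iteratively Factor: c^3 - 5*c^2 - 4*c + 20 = (c - 2)*(c^2 - 3*c - 10) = (c - 5)*(c - 2)*(c + 2)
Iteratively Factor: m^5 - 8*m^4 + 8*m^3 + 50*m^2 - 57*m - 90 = (m + 1)*(m^4 - 9*m^3 + 17*m^2 + 33*m - 90) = (m - 3)*(m + 1)*(m^3 - 6*m^2 - m + 30) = (m - 5)*(m - 3)*(m + 1)*(m^2 - m - 6) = (m - 5)*(m - 3)*(m + 1)*(m + 2)*(m - 3)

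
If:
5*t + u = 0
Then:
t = -u/5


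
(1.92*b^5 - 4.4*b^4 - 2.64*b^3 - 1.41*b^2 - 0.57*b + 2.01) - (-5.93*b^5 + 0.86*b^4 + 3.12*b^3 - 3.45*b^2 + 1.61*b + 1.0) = 7.85*b^5 - 5.26*b^4 - 5.76*b^3 + 2.04*b^2 - 2.18*b + 1.01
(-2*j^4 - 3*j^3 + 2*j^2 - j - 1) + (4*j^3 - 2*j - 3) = -2*j^4 + j^3 + 2*j^2 - 3*j - 4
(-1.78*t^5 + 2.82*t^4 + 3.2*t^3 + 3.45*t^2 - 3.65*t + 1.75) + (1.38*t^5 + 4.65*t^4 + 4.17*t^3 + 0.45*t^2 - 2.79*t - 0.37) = -0.4*t^5 + 7.47*t^4 + 7.37*t^3 + 3.9*t^2 - 6.44*t + 1.38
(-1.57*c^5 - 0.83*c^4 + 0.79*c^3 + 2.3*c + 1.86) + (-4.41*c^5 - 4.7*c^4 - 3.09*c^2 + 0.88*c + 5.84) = -5.98*c^5 - 5.53*c^4 + 0.79*c^3 - 3.09*c^2 + 3.18*c + 7.7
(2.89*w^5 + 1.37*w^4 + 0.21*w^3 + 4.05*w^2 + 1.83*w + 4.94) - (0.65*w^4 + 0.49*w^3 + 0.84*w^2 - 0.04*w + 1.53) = 2.89*w^5 + 0.72*w^4 - 0.28*w^3 + 3.21*w^2 + 1.87*w + 3.41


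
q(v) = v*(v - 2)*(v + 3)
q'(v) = v*(v - 2) + v*(v + 3) + (v - 2)*(v + 3) = 3*v^2 + 2*v - 6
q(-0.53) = 3.31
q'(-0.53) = -6.22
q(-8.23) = -440.33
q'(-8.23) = 180.74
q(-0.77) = 4.76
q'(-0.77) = -5.76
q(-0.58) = 3.62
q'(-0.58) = -6.15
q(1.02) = -4.02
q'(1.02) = -0.84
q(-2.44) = 6.07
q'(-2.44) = 6.98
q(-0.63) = 3.93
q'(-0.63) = -6.07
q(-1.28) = 7.22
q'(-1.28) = -3.64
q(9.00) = 756.00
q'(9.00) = 255.00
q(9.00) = 756.00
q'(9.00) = 255.00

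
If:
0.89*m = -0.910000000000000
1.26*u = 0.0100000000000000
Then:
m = -1.02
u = 0.01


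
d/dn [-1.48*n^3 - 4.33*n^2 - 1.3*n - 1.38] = -4.44*n^2 - 8.66*n - 1.3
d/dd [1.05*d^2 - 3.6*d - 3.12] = 2.1*d - 3.6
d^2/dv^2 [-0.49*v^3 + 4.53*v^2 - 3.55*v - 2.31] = 9.06 - 2.94*v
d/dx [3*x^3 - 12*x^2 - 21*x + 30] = 9*x^2 - 24*x - 21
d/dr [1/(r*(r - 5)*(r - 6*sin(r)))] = (r*(r - 5)*(6*cos(r) - 1) - r*(r - 6*sin(r)) + (5 - r)*(r - 6*sin(r)))/(r^2*(r - 5)^2*(r - 6*sin(r))^2)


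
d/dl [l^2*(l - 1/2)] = l*(3*l - 1)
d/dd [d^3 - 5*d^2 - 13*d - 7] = 3*d^2 - 10*d - 13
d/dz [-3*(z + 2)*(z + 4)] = -6*z - 18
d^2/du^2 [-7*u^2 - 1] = -14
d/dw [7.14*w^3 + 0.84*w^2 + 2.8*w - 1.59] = 21.42*w^2 + 1.68*w + 2.8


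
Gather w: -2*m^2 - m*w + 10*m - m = -2*m^2 - m*w + 9*m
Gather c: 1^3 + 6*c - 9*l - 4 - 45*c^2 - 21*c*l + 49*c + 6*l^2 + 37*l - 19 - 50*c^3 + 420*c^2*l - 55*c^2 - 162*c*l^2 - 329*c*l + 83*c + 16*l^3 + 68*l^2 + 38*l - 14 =-50*c^3 + c^2*(420*l - 100) + c*(-162*l^2 - 350*l + 138) + 16*l^3 + 74*l^2 + 66*l - 36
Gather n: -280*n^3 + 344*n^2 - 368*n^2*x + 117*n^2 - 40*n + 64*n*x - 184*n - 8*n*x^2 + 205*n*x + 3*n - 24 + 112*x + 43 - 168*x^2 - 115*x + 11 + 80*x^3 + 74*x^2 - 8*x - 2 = -280*n^3 + n^2*(461 - 368*x) + n*(-8*x^2 + 269*x - 221) + 80*x^3 - 94*x^2 - 11*x + 28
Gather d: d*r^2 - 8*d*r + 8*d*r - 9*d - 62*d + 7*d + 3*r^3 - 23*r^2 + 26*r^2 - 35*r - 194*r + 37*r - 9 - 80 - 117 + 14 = d*(r^2 - 64) + 3*r^3 + 3*r^2 - 192*r - 192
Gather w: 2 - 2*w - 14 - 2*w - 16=-4*w - 28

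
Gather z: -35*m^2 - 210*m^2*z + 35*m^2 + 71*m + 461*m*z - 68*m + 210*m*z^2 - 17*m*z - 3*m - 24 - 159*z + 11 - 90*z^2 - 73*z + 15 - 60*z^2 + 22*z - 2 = z^2*(210*m - 150) + z*(-210*m^2 + 444*m - 210)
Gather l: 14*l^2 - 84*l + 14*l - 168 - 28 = 14*l^2 - 70*l - 196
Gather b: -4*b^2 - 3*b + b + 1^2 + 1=-4*b^2 - 2*b + 2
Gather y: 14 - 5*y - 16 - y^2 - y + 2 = -y^2 - 6*y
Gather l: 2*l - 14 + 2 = 2*l - 12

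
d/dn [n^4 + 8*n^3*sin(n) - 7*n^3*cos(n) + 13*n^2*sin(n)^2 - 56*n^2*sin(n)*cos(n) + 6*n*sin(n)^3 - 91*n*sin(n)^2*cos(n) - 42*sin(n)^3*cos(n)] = 7*n^3*sin(n) + 8*n^3*cos(n) + 4*n^3 + 112*n^2*sin(n)^2 + 26*n^2*sin(n)*cos(n) + 24*n^2*sin(n) - 21*n^2*cos(n) - 56*n^2 + 273*n*sin(n)^3 + 18*n*sin(n)^2*cos(n) + 26*n*sin(n)^2 - 112*n*sin(n)*cos(n) - 182*n*sin(n) + 168*sin(n)^4 + 6*sin(n)^3 - 91*sin(n)^2*cos(n) - 126*sin(n)^2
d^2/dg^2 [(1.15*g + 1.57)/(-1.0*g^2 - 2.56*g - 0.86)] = (-(1.15*g + 1.57)*(2.0*g + 2.56)*(4.0*g + 5.12) + (6.9*g + 9.028)*(1.0*g^2 + 2.56*g + 0.86))/(1.0*g^2 + 2.56*g + 0.86)^3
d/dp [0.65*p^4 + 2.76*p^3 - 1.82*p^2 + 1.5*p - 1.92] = 2.6*p^3 + 8.28*p^2 - 3.64*p + 1.5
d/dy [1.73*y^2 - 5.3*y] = 3.46*y - 5.3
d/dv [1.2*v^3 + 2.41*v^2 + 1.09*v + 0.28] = 3.6*v^2 + 4.82*v + 1.09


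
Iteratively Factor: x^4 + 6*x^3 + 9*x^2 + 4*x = (x + 1)*(x^3 + 5*x^2 + 4*x) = (x + 1)*(x + 4)*(x^2 + x) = (x + 1)^2*(x + 4)*(x)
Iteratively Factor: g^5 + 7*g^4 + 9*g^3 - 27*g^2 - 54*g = (g + 3)*(g^4 + 4*g^3 - 3*g^2 - 18*g) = (g - 2)*(g + 3)*(g^3 + 6*g^2 + 9*g) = (g - 2)*(g + 3)^2*(g^2 + 3*g) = g*(g - 2)*(g + 3)^2*(g + 3)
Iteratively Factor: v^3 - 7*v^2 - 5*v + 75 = (v + 3)*(v^2 - 10*v + 25) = (v - 5)*(v + 3)*(v - 5)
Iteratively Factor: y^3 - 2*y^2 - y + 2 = (y - 2)*(y^2 - 1) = (y - 2)*(y + 1)*(y - 1)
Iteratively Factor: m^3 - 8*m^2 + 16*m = (m - 4)*(m^2 - 4*m) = (m - 4)^2*(m)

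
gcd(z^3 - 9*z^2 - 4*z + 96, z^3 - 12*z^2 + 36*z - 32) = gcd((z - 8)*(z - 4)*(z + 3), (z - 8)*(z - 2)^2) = z - 8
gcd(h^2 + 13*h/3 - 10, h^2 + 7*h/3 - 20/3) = h - 5/3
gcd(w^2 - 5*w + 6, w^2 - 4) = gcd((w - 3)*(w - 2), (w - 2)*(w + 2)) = w - 2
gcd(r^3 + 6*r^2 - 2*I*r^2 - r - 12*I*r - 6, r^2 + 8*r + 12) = r + 6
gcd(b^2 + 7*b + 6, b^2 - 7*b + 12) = 1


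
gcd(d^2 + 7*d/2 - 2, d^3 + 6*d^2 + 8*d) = d + 4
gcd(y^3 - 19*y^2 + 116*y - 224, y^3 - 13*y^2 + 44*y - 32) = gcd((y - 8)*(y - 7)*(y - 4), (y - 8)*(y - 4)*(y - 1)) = y^2 - 12*y + 32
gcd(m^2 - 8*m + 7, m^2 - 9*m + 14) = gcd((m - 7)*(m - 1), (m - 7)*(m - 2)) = m - 7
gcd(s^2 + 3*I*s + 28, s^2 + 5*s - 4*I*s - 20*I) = s - 4*I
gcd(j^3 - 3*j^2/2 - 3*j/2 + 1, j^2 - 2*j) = j - 2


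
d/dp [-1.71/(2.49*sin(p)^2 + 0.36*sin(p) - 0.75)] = (8.5158*sin(p) + 0.6156)*cos(p)/(2.49*sin(p)^2 + 0.36*sin(p) - 0.75)^2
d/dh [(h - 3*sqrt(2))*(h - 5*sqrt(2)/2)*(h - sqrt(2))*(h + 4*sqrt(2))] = 4*h^3 - 15*sqrt(2)*h^2/2 - 52*h + 89*sqrt(2)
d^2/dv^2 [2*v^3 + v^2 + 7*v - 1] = 12*v + 2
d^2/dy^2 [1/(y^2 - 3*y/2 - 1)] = 4*(4*y^2 - 6*y - (4*y - 3)^2 - 4)/(-2*y^2 + 3*y + 2)^3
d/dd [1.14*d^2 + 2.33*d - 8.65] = 2.28*d + 2.33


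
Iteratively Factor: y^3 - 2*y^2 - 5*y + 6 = (y - 3)*(y^2 + y - 2) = (y - 3)*(y - 1)*(y + 2)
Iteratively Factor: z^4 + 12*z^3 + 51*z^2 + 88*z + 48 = (z + 1)*(z^3 + 11*z^2 + 40*z + 48) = (z + 1)*(z + 4)*(z^2 + 7*z + 12) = (z + 1)*(z + 3)*(z + 4)*(z + 4)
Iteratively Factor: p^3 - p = (p - 1)*(p^2 + p) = (p - 1)*(p + 1)*(p)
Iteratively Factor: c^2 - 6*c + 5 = (c - 1)*(c - 5)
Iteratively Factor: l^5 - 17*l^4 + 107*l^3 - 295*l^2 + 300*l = (l - 5)*(l^4 - 12*l^3 + 47*l^2 - 60*l) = (l - 5)*(l - 4)*(l^3 - 8*l^2 + 15*l) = (l - 5)^2*(l - 4)*(l^2 - 3*l) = (l - 5)^2*(l - 4)*(l - 3)*(l)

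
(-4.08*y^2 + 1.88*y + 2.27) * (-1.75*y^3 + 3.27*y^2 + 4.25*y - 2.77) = 7.14*y^5 - 16.6316*y^4 - 15.1649*y^3 + 26.7145*y^2 + 4.4399*y - 6.2879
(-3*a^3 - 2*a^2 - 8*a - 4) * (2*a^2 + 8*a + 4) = -6*a^5 - 28*a^4 - 44*a^3 - 80*a^2 - 64*a - 16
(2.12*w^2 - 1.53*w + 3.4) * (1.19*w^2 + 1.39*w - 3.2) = 2.5228*w^4 + 1.1261*w^3 - 4.8647*w^2 + 9.622*w - 10.88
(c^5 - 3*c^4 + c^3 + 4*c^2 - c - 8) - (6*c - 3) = c^5 - 3*c^4 + c^3 + 4*c^2 - 7*c - 5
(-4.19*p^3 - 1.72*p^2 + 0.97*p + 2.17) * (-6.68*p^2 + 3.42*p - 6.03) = 27.9892*p^5 - 2.8402*p^4 + 12.9037*p^3 - 0.8066*p^2 + 1.5723*p - 13.0851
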